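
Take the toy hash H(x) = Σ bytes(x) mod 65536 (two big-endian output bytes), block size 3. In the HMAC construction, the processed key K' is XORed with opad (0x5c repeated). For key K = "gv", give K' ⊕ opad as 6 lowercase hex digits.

Key "gv" = 67 76 is 2 bytes ≤ B = 3; zero-pad to 3 bytes: K' = 67 76 00.
XOR each byte with 0x5c: 67⊕5c=3b, 76⊕5c=2a, 00⊕5c=5c.

3b2a5c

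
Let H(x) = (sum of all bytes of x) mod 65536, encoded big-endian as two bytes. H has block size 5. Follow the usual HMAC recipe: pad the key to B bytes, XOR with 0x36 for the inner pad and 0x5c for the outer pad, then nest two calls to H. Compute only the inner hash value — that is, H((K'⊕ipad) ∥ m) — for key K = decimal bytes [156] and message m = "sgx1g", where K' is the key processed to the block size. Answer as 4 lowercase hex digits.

Key decimal bytes [156] = 9c is 1 byte ≤ B = 5; zero-pad to 5 bytes: K' = 9c 00 00 00 00.
K' ⊕ ipad = aa 36 36 36 36.
Inner input = aa 36 36 36 36 ∥ 73 67 78 31 67.
Inner hash: sum = 170+54+54+54+54+115+103+120+49+103 = 876 → 03 6c.

036c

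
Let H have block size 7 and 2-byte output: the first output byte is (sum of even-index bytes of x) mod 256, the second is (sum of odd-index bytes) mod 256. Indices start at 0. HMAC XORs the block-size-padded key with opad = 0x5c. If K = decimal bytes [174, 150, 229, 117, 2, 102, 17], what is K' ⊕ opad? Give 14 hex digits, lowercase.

f2cab9295e3a4d

Key decimal bytes [174, 150, 229, 117, 2, 102, 17] = ae 96 e5 75 02 66 11 is exactly B = 7 bytes: K' = ae 96 e5 75 02 66 11.
XOR each byte with 0x5c: ae⊕5c=f2, 96⊕5c=ca, e5⊕5c=b9, 75⊕5c=29, 02⊕5c=5e, 66⊕5c=3a, 11⊕5c=4d.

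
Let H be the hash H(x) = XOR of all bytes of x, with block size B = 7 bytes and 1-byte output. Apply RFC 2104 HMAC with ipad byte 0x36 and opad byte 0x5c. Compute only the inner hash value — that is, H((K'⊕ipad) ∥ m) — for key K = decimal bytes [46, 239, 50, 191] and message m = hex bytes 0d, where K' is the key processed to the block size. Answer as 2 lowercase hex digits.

Key decimal bytes [46, 239, 50, 191] = 2e ef 32 bf is 4 bytes ≤ B = 7; zero-pad to 7 bytes: K' = 2e ef 32 bf 00 00 00.
K' ⊕ ipad = 18 d9 04 89 36 36 36.
Inner input = 18 d9 04 89 36 36 36 ∥ 0d.
Inner hash: XOR 18⊕d9⊕04⊕89⊕36⊕36⊕36⊕0d = 77.

77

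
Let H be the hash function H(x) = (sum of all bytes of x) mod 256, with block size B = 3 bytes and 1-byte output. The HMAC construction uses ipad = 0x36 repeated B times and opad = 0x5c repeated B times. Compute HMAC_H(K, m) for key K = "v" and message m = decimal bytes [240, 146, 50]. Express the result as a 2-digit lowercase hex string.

Key "v" = 76 is 1 byte ≤ B = 3; zero-pad to 3 bytes: K' = 76 00 00.
K' ⊕ ipad = 40 36 36.  K' ⊕ opad = 2a 5c 5c.
Inner input = (K'⊕ipad) ∥ m = 40 36 36 ∥ f0 92 32.
Inner hash: sum = 64+54+54+240+146+50 = 608; mod 256 = 96 → 60.
Outer input = (K'⊕opad) ∥ inner = 2a 5c 5c ∥ 60.
Outer hash (tag): sum = 42+92+92+96 = 322; mod 256 = 66 → 42.

42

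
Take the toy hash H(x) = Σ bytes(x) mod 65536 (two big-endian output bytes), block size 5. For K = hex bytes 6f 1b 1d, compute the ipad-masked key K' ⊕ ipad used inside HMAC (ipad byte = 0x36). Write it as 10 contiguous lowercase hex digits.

592d2b3636

Key hex bytes 6f 1b 1d is 3 bytes ≤ B = 5; zero-pad to 5 bytes: K' = 6f 1b 1d 00 00.
XOR each byte with 0x36: 6f⊕36=59, 1b⊕36=2d, 1d⊕36=2b, 00⊕36=36, 00⊕36=36.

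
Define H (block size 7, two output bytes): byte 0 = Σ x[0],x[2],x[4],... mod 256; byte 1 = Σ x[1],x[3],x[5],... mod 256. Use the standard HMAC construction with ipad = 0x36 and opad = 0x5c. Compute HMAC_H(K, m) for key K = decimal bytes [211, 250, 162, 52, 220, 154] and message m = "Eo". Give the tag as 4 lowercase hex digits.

28dc

Key decimal bytes [211, 250, 162, 52, 220, 154] = d3 fa a2 34 dc 9a is 6 bytes ≤ B = 7; zero-pad to 7 bytes: K' = d3 fa a2 34 dc 9a 00.
K' ⊕ ipad = e5 cc 94 02 ea ac 36.  K' ⊕ opad = 8f a6 fe 68 80 c6 5c.
Inner input = (K'⊕ipad) ∥ m = e5 cc 94 02 ea ac 36 ∥ 45 6f.
Inner hash: even-index sum = 776 mod 256 = 8; odd-index sum = 447 mod 256 = 191 → 08 bf.
Outer input = (K'⊕opad) ∥ inner = 8f a6 fe 68 80 c6 5c ∥ 08 bf.
Outer hash (tag): even-index sum = 808 mod 256 = 40; odd-index sum = 476 mod 256 = 220 → 28 dc.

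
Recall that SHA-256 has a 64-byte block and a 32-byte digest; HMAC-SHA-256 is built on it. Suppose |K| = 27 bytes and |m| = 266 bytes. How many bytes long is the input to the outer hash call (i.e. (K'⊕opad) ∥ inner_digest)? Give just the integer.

Key is 27 ≤ 64 bytes, zero-padded: |K'| = 64.
Outer input = (K'⊕opad) ∥ H(inner) → 64 + 32 = 96 bytes.

96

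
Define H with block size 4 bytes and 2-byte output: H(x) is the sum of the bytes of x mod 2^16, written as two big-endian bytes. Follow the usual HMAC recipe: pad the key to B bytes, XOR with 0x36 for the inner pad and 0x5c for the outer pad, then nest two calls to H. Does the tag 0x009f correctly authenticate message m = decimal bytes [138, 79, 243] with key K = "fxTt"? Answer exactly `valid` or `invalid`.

Key "fxTt" = 66 78 54 74 is exactly B = 4 bytes: K' = 66 78 54 74.
K' ⊕ ipad = 50 4e 62 42; K' ⊕ opad = 3a 24 08 28.
Inner hash: sum = 80+78+98+66+138+79+243 = 782 → 03 0e.
Outer hash (recomputed tag): sum = 58+36+8+40+3+14 = 159 → 00 9f.
Recomputed tag = 009f; claimed = 009f → match.

valid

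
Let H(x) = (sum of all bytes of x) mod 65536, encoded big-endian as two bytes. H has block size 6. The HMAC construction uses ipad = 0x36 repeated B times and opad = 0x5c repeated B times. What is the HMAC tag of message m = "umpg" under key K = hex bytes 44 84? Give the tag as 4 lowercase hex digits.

Key hex bytes 44 84 is 2 bytes ≤ B = 6; zero-pad to 6 bytes: K' = 44 84 00 00 00 00.
K' ⊕ ipad = 72 b2 36 36 36 36.  K' ⊕ opad = 18 d8 5c 5c 5c 5c.
Inner input = (K'⊕ipad) ∥ m = 72 b2 36 36 36 36 ∥ 75 6d 70 67.
Inner hash: sum = 114+178+54+54+54+54+117+109+112+103 = 949 → 03 b5.
Outer input = (K'⊕opad) ∥ inner = 18 d8 5c 5c 5c 5c ∥ 03 b5.
Outer hash (tag): sum = 24+216+92+92+92+92+3+181 = 792 → 03 18.

0318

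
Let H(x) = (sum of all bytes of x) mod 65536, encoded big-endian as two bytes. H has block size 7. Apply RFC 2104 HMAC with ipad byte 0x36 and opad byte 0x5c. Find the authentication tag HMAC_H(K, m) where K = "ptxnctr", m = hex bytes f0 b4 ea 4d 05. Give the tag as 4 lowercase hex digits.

022c

Key "ptxnctr" = 70 74 78 6e 63 74 72 is exactly B = 7 bytes: K' = 70 74 78 6e 63 74 72.
K' ⊕ ipad = 46 42 4e 58 55 42 44.  K' ⊕ opad = 2c 28 24 32 3f 28 2e.
Inner input = (K'⊕ipad) ∥ m = 46 42 4e 58 55 42 44 ∥ f0 b4 ea 4d 05.
Inner hash: sum = 70+66+78+88+85+66+68+240+180+234+77+5 = 1257 → 04 e9.
Outer input = (K'⊕opad) ∥ inner = 2c 28 24 32 3f 28 2e ∥ 04 e9.
Outer hash (tag): sum = 44+40+36+50+63+40+46+4+233 = 556 → 02 2c.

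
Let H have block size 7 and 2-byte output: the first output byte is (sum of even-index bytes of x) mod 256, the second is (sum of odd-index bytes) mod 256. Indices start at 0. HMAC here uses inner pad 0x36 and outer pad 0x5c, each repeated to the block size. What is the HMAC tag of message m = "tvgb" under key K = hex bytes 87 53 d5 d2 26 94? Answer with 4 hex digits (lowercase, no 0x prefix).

Key hex bytes 87 53 d5 d2 26 94 is 6 bytes ≤ B = 7; zero-pad to 7 bytes: K' = 87 53 d5 d2 26 94 00.
K' ⊕ ipad = b1 65 e3 e4 10 a2 36.  K' ⊕ opad = db 0f 89 8e 7a c8 5c.
Inner input = (K'⊕ipad) ∥ m = b1 65 e3 e4 10 a2 36 ∥ 74 76 67 62.
Inner hash: even-index sum = 690 mod 256 = 178; odd-index sum = 710 mod 256 = 198 → b2 c6.
Outer input = (K'⊕opad) ∥ inner = db 0f 89 8e 7a c8 5c ∥ b2 c6.
Outer hash (tag): even-index sum = 768 mod 256 = 0; odd-index sum = 535 mod 256 = 23 → 00 17.

0017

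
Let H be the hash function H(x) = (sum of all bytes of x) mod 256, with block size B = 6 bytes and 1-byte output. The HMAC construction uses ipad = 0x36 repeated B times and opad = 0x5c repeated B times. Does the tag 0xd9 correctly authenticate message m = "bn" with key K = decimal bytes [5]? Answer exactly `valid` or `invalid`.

invalid

Key decimal bytes [5] = 05 is 1 byte ≤ B = 6; zero-pad to 6 bytes: K' = 05 00 00 00 00 00.
K' ⊕ ipad = 33 36 36 36 36 36; K' ⊕ opad = 59 5c 5c 5c 5c 5c.
Inner hash: sum = 51+54+54+54+54+54+98+110 = 529; mod 256 = 17 → 11.
Outer hash (recomputed tag): sum = 89+92+92+92+92+92+17 = 566; mod 256 = 54 → 36.
Recomputed tag = 36; claimed = d9 → mismatch.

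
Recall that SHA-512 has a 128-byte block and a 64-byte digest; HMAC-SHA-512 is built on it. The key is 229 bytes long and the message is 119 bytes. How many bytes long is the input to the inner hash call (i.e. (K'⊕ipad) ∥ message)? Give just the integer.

Key is 229 > 128 bytes, so it is hashed to 64 bytes then zero-padded to 128: |K'| = 128.
Inner input = (K'⊕ipad) ∥ m → 128 + 119 = 247 bytes.

247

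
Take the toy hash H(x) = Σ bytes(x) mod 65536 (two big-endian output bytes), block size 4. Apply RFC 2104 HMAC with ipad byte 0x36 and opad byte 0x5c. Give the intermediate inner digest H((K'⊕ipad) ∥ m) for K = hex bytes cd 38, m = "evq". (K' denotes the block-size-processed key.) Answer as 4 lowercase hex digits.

Key hex bytes cd 38 is 2 bytes ≤ B = 4; zero-pad to 4 bytes: K' = cd 38 00 00.
K' ⊕ ipad = fb 0e 36 36.
Inner input = fb 0e 36 36 ∥ 65 76 71.
Inner hash: sum = 251+14+54+54+101+118+113 = 705 → 02 c1.

02c1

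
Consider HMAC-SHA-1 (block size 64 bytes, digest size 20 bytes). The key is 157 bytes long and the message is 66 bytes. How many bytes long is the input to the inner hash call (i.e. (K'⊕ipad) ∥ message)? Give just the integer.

130

Key is 157 > 64 bytes, so it is hashed to 20 bytes then zero-padded to 64: |K'| = 64.
Inner input = (K'⊕ipad) ∥ m → 64 + 66 = 130 bytes.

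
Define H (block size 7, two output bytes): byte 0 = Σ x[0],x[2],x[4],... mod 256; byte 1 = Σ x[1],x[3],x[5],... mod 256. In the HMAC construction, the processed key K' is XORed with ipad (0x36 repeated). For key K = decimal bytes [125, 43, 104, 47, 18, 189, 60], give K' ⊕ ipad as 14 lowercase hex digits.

Key decimal bytes [125, 43, 104, 47, 18, 189, 60] = 7d 2b 68 2f 12 bd 3c is exactly B = 7 bytes: K' = 7d 2b 68 2f 12 bd 3c.
XOR each byte with 0x36: 7d⊕36=4b, 2b⊕36=1d, 68⊕36=5e, 2f⊕36=19, 12⊕36=24, bd⊕36=8b, 3c⊕36=0a.

4b1d5e19248b0a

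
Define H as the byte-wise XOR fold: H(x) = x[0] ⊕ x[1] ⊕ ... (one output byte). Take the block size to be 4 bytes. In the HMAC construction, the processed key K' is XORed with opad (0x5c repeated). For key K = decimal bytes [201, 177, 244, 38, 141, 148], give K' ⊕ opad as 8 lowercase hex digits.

ef5c5c5c

Key decimal bytes [201, 177, 244, 38, 141, 148] = c9 b1 f4 26 8d 94 is 6 bytes > B = 4, so hash it first: H(key) = b3, then zero-pad to 4 bytes: K' = b3 00 00 00.
XOR each byte with 0x5c: b3⊕5c=ef, 00⊕5c=5c, 00⊕5c=5c, 00⊕5c=5c.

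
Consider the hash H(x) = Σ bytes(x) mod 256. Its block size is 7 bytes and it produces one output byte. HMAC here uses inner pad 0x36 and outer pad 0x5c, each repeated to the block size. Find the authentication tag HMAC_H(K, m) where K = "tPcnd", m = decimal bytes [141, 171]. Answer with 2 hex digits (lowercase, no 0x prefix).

Key "tPcnd" = 74 50 63 6e 64 is 5 bytes ≤ B = 7; zero-pad to 7 bytes: K' = 74 50 63 6e 64 00 00.
K' ⊕ ipad = 42 66 55 58 52 36 36.  K' ⊕ opad = 28 0c 3f 32 38 5c 5c.
Inner input = (K'⊕ipad) ∥ m = 42 66 55 58 52 36 36 ∥ 8d ab.
Inner hash: sum = 66+102+85+88+82+54+54+141+171 = 843; mod 256 = 75 → 4b.
Outer input = (K'⊕opad) ∥ inner = 28 0c 3f 32 38 5c 5c ∥ 4b.
Outer hash (tag): sum = 40+12+63+50+56+92+92+75 = 480; mod 256 = 224 → e0.

e0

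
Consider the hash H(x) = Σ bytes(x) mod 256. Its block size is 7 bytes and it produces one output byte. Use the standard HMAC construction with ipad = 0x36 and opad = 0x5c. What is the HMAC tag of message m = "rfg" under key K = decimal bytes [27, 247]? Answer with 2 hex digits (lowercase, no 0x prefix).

f9

Key decimal bytes [27, 247] = 1b f7 is 2 bytes ≤ B = 7; zero-pad to 7 bytes: K' = 1b f7 00 00 00 00 00.
K' ⊕ ipad = 2d c1 36 36 36 36 36.  K' ⊕ opad = 47 ab 5c 5c 5c 5c 5c.
Inner input = (K'⊕ipad) ∥ m = 2d c1 36 36 36 36 36 ∥ 72 66 67.
Inner hash: sum = 45+193+54+54+54+54+54+114+102+103 = 827; mod 256 = 59 → 3b.
Outer input = (K'⊕opad) ∥ inner = 47 ab 5c 5c 5c 5c 5c ∥ 3b.
Outer hash (tag): sum = 71+171+92+92+92+92+92+59 = 761; mod 256 = 249 → f9.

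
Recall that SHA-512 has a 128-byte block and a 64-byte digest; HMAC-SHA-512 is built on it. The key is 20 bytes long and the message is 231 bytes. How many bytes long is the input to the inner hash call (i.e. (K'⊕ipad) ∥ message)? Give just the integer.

Key is 20 ≤ 128 bytes, zero-padded: |K'| = 128.
Inner input = (K'⊕ipad) ∥ m → 128 + 231 = 359 bytes.

359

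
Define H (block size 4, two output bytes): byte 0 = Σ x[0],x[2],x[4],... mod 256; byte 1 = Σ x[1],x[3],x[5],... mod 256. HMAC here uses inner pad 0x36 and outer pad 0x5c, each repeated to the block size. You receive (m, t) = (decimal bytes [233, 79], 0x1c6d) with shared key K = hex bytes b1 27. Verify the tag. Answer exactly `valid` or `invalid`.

invalid

Key hex bytes b1 27 is 2 bytes ≤ B = 4; zero-pad to 4 bytes: K' = b1 27 00 00.
K' ⊕ ipad = 87 11 36 36; K' ⊕ opad = ed 7b 5c 5c.
Inner hash: even-index sum = 422 mod 256 = 166; odd-index sum = 150 mod 256 = 150 → a6 96.
Outer hash (recomputed tag): even-index sum = 495 mod 256 = 239; odd-index sum = 365 mod 256 = 109 → ef 6d.
Recomputed tag = ef6d; claimed = 1c6d → mismatch.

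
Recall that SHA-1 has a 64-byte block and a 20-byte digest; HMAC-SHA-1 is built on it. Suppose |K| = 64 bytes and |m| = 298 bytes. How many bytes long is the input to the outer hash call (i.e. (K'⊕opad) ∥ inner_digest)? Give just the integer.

Key is 64 ≤ 64 bytes, zero-padded: |K'| = 64.
Outer input = (K'⊕opad) ∥ H(inner) → 64 + 20 = 84 bytes.

84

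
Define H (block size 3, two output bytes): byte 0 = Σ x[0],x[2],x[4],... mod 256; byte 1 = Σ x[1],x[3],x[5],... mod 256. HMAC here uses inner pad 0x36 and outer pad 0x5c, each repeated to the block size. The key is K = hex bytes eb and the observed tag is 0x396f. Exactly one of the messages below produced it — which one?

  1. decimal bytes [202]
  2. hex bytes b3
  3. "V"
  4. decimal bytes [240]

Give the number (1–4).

Key hex bytes eb is 1 byte ≤ B = 3; zero-pad to 3 bytes: K' = eb 00 00.
K' ⊕ ipad = dd 36 36; K' ⊕ opad = b7 5c 5c.
m1: inner = H(dd 36 36 ca) = 13 00; tag = H(b7 5c 5c 13 00) = 136f
m2: inner = H(dd 36 36 b3) = 13 e9; tag = H(b7 5c 5c 13 e9) = fc6f
m3: inner = H(dd 36 36 56) = 13 8c; tag = H(b7 5c 5c 13 8c) = 9f6f
m4: inner = H(dd 36 36 f0) = 13 26; tag = H(b7 5c 5c 13 26) = 396f ← matches

4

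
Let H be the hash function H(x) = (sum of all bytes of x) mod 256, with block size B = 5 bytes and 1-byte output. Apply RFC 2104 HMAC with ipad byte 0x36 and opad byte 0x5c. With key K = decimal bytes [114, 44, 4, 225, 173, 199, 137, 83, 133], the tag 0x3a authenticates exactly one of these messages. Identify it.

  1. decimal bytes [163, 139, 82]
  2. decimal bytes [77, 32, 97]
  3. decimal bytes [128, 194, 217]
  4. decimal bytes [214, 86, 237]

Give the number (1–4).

Key decimal bytes [114, 44, 4, 225, 173, 199, 137, 83, 133] = 72 2c 04 e1 ad c7 89 53 85 is 9 bytes > B = 5, so hash it first: H(key) = 58, then zero-pad to 5 bytes: K' = 58 00 00 00 00.
K' ⊕ ipad = 6e 36 36 36 36; K' ⊕ opad = 04 5c 5c 5c 5c.
m1: inner = H(6e 36 36 36 36 a3 8b 52) = c6; tag = H(04 5c 5c 5c 5c c6) = 3a ← matches
m2: inner = H(6e 36 36 36 36 4d 20 61) = 14; tag = H(04 5c 5c 5c 5c 14) = 88
m3: inner = H(6e 36 36 36 36 80 c2 d9) = 61; tag = H(04 5c 5c 5c 5c 61) = d5
m4: inner = H(6e 36 36 36 36 d6 56 ed) = 5f; tag = H(04 5c 5c 5c 5c 5f) = d3

1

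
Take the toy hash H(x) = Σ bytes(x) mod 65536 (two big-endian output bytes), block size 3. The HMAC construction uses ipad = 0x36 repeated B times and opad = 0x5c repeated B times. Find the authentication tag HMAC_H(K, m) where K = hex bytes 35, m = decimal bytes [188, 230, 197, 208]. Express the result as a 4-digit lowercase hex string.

01ca

Key hex bytes 35 is 1 byte ≤ B = 3; zero-pad to 3 bytes: K' = 35 00 00.
K' ⊕ ipad = 03 36 36.  K' ⊕ opad = 69 5c 5c.
Inner input = (K'⊕ipad) ∥ m = 03 36 36 ∥ bc e6 c5 d0.
Inner hash: sum = 3+54+54+188+230+197+208 = 934 → 03 a6.
Outer input = (K'⊕opad) ∥ inner = 69 5c 5c ∥ 03 a6.
Outer hash (tag): sum = 105+92+92+3+166 = 458 → 01 ca.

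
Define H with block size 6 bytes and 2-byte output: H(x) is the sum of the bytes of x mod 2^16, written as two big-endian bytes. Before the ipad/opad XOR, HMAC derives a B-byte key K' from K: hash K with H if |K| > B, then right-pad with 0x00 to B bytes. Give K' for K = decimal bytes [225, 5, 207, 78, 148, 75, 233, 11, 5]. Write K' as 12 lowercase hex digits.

03db00000000

|K| = 9 > B = 6, so first hash the key.
H(K): sum = 225+5+207+78+148+75+233+11+5 = 987 → 03 db.
Zero-pad H(K) = 03 db to 6 bytes: K' = 03 db 00 00 00 00.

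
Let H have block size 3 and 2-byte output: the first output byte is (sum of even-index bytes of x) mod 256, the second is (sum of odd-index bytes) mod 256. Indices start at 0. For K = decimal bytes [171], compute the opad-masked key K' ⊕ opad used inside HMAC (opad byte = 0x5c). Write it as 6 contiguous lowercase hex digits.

f75c5c

Key decimal bytes [171] = ab is 1 byte ≤ B = 3; zero-pad to 3 bytes: K' = ab 00 00.
XOR each byte with 0x5c: ab⊕5c=f7, 00⊕5c=5c, 00⊕5c=5c.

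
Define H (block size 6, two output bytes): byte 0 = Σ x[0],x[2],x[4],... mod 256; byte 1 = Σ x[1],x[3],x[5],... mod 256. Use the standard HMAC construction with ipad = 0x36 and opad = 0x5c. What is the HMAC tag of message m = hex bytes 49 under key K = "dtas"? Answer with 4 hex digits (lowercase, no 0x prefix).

Key "dtas" = 64 74 61 73 is 4 bytes ≤ B = 6; zero-pad to 6 bytes: K' = 64 74 61 73 00 00.
K' ⊕ ipad = 52 42 57 45 36 36.  K' ⊕ opad = 38 28 3d 2f 5c 5c.
Inner input = (K'⊕ipad) ∥ m = 52 42 57 45 36 36 ∥ 49.
Inner hash: even-index sum = 296 mod 256 = 40; odd-index sum = 189 mod 256 = 189 → 28 bd.
Outer input = (K'⊕opad) ∥ inner = 38 28 3d 2f 5c 5c ∥ 28 bd.
Outer hash (tag): even-index sum = 249 mod 256 = 249; odd-index sum = 368 mod 256 = 112 → f9 70.

f970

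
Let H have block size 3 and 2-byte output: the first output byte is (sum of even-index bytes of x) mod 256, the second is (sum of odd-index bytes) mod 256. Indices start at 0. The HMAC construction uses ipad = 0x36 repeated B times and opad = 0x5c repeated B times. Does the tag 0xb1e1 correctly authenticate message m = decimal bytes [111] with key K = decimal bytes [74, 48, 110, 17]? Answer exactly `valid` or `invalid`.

invalid

Key decimal bytes [74, 48, 110, 17] = 4a 30 6e 11 is 4 bytes > B = 3, so hash it first: H(key) = b8 41, then zero-pad to 3 bytes: K' = b8 41 00.
K' ⊕ ipad = 8e 77 36; K' ⊕ opad = e4 1d 5c.
Inner hash: even-index sum = 196 mod 256 = 196; odd-index sum = 230 mod 256 = 230 → c4 e6.
Outer hash (recomputed tag): even-index sum = 550 mod 256 = 38; odd-index sum = 225 mod 256 = 225 → 26 e1.
Recomputed tag = 26e1; claimed = b1e1 → mismatch.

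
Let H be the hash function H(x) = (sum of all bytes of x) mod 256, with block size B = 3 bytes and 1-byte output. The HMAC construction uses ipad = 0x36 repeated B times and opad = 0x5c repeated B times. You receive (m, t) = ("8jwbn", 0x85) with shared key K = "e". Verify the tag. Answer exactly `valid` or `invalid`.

Key "e" = 65 is 1 byte ≤ B = 3; zero-pad to 3 bytes: K' = 65 00 00.
K' ⊕ ipad = 53 36 36; K' ⊕ opad = 39 5c 5c.
Inner hash: sum = 83+54+54+56+106+119+98+110 = 680; mod 256 = 168 → a8.
Outer hash (recomputed tag): sum = 57+92+92+168 = 409; mod 256 = 153 → 99.
Recomputed tag = 99; claimed = 85 → mismatch.

invalid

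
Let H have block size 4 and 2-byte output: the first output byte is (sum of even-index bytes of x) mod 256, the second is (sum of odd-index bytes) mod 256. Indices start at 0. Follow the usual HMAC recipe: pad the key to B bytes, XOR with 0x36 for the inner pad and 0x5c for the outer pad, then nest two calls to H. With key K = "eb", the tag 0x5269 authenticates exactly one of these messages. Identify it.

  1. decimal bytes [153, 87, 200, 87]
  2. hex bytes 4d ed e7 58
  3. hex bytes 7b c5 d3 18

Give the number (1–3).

Key "eb" = 65 62 is 2 bytes ≤ B = 4; zero-pad to 4 bytes: K' = 65 62 00 00.
K' ⊕ ipad = 53 54 36 36; K' ⊕ opad = 39 3e 5c 5c.
m1: inner = H(53 54 36 36 99 57 c8 57) = ea 38; tag = H(39 3e 5c 5c ea 38) = 7fd2
m2: inner = H(53 54 36 36 4d ed e7 58) = bd cf; tag = H(39 3e 5c 5c bd cf) = 5269 ← matches
m3: inner = H(53 54 36 36 7b c5 d3 18) = d7 67; tag = H(39 3e 5c 5c d7 67) = 6c01

2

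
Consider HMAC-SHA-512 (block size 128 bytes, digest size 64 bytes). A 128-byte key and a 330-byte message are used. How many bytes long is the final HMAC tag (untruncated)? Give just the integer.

The tag is one SHA-512 digest: 64 bytes.

64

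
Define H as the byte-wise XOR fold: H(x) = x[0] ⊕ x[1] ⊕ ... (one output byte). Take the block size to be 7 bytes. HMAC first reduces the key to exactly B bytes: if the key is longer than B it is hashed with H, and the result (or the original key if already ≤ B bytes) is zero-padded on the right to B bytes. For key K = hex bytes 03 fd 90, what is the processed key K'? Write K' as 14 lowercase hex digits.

03fd9000000000

Key hex bytes 03 fd 90 is 3 bytes ≤ B = 7; zero-pad to 7 bytes: K' = 03 fd 90 00 00 00 00.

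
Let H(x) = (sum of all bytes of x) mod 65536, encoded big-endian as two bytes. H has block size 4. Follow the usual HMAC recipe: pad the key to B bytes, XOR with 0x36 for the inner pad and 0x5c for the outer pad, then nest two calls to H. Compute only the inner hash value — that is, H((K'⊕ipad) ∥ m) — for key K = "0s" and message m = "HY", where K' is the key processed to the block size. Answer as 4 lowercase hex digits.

Key "0s" = 30 73 is 2 bytes ≤ B = 4; zero-pad to 4 bytes: K' = 30 73 00 00.
K' ⊕ ipad = 06 45 36 36.
Inner input = 06 45 36 36 ∥ 48 59.
Inner hash: sum = 6+69+54+54+72+89 = 344 → 01 58.

0158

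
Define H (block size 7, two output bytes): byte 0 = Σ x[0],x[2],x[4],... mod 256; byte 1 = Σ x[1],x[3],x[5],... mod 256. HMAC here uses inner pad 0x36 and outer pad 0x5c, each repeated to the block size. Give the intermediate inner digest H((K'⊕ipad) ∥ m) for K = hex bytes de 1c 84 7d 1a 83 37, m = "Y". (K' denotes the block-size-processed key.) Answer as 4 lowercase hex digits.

Key hex bytes de 1c 84 7d 1a 83 37 is exactly B = 7 bytes: K' = de 1c 84 7d 1a 83 37.
K' ⊕ ipad = e8 2a b2 4b 2c b5 01.
Inner input = e8 2a b2 4b 2c b5 01 ∥ 59.
Inner hash: even-index sum = 455 mod 256 = 199; odd-index sum = 387 mod 256 = 131 → c7 83.

c783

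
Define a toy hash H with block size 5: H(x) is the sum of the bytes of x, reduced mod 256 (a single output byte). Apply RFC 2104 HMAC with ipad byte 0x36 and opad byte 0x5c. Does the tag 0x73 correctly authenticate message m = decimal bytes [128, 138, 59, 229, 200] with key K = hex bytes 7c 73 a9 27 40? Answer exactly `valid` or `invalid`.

Key hex bytes 7c 73 a9 27 40 is exactly B = 5 bytes: K' = 7c 73 a9 27 40.
K' ⊕ ipad = 4a 45 9f 11 76; K' ⊕ opad = 20 2f f5 7b 1c.
Inner hash: sum = 74+69+159+17+118+128+138+59+229+200 = 1191; mod 256 = 167 → a7.
Outer hash (recomputed tag): sum = 32+47+245+123+28+167 = 642; mod 256 = 130 → 82.
Recomputed tag = 82; claimed = 73 → mismatch.

invalid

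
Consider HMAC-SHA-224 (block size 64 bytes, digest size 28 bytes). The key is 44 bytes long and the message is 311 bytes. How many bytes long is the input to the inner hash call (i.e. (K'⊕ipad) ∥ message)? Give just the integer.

375

Key is 44 ≤ 64 bytes, zero-padded: |K'| = 64.
Inner input = (K'⊕ipad) ∥ m → 64 + 311 = 375 bytes.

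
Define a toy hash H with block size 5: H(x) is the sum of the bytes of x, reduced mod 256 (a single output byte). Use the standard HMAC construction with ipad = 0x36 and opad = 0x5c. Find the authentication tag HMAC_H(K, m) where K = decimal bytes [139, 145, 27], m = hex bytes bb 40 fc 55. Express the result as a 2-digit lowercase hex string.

ec

Key decimal bytes [139, 145, 27] = 8b 91 1b is 3 bytes ≤ B = 5; zero-pad to 5 bytes: K' = 8b 91 1b 00 00.
K' ⊕ ipad = bd a7 2d 36 36.  K' ⊕ opad = d7 cd 47 5c 5c.
Inner input = (K'⊕ipad) ∥ m = bd a7 2d 36 36 ∥ bb 40 fc 55.
Inner hash: sum = 189+167+45+54+54+187+64+252+85 = 1097; mod 256 = 73 → 49.
Outer input = (K'⊕opad) ∥ inner = d7 cd 47 5c 5c ∥ 49.
Outer hash (tag): sum = 215+205+71+92+92+73 = 748; mod 256 = 236 → ec.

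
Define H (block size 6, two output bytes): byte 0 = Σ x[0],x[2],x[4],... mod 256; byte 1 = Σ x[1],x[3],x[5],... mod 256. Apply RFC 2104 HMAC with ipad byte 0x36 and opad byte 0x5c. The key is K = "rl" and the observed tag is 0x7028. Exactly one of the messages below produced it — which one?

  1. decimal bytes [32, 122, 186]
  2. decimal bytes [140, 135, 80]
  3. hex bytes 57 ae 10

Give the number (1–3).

Key "rl" = 72 6c is 2 bytes ≤ B = 6; zero-pad to 6 bytes: K' = 72 6c 00 00 00 00.
K' ⊕ ipad = 44 5a 36 36 36 36; K' ⊕ opad = 2e 30 5c 5c 5c 5c.
m1: inner = H(44 5a 36 36 36 36 20 7a ba) = 8a 40; tag = H(2e 30 5c 5c 5c 5c 8a 40) = 7028 ← matches
m2: inner = H(44 5a 36 36 36 36 8c 87 50) = 8c 4d; tag = H(2e 30 5c 5c 5c 5c 8c 4d) = 7235
m3: inner = H(44 5a 36 36 36 36 57 ae 10) = 17 74; tag = H(2e 30 5c 5c 5c 5c 17 74) = fd5c

1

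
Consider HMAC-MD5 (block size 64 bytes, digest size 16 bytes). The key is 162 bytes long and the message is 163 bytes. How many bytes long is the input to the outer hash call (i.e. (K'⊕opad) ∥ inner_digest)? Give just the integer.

80

Key is 162 > 64 bytes, so it is hashed to 16 bytes then zero-padded to 64: |K'| = 64.
Outer input = (K'⊕opad) ∥ H(inner) → 64 + 16 = 80 bytes.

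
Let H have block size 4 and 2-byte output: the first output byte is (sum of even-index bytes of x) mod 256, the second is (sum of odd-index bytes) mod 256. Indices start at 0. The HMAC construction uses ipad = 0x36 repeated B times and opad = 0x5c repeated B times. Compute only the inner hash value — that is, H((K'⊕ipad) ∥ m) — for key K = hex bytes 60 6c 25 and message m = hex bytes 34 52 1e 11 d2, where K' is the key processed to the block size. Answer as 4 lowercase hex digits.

Key hex bytes 60 6c 25 is 3 bytes ≤ B = 4; zero-pad to 4 bytes: K' = 60 6c 25 00.
K' ⊕ ipad = 56 5a 13 36.
Inner input = 56 5a 13 36 ∥ 34 52 1e 11 d2.
Inner hash: even-index sum = 397 mod 256 = 141; odd-index sum = 243 mod 256 = 243 → 8d f3.

8df3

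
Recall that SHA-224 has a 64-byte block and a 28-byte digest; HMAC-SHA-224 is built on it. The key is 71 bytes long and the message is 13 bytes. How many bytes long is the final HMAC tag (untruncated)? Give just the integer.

28

The tag is one SHA-224 digest: 28 bytes.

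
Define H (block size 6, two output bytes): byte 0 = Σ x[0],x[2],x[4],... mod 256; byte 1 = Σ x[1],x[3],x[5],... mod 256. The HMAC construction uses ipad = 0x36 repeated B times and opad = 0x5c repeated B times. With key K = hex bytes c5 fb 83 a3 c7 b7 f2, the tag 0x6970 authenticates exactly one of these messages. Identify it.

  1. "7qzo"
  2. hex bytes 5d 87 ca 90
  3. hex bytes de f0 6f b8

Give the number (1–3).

Key hex bytes c5 fb 83 a3 c7 b7 f2 is 7 bytes > B = 6, so hash it first: H(key) = 01 55, then zero-pad to 6 bytes: K' = 01 55 00 00 00 00.
K' ⊕ ipad = 37 63 36 36 36 36; K' ⊕ opad = 5d 09 5c 5c 5c 5c.
m1: inner = H(37 63 36 36 36 36 37 71 7a 6f) = 54 af; tag = H(5d 09 5c 5c 5c 5c 54 af) = 6970 ← matches
m2: inner = H(37 63 36 36 36 36 5d 87 ca 90) = ca e6; tag = H(5d 09 5c 5c 5c 5c ca e6) = dfa7
m3: inner = H(37 63 36 36 36 36 de f0 6f b8) = f0 77; tag = H(5d 09 5c 5c 5c 5c f0 77) = 0538

1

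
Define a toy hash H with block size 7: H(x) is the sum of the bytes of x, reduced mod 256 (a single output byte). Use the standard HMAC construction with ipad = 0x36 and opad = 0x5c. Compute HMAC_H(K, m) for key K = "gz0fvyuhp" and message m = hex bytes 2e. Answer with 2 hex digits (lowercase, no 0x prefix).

0e

Key "gz0fvyuhp" = 67 7a 30 66 76 79 75 68 70 is 9 bytes > B = 7, so hash it first: H(key) = b3, then zero-pad to 7 bytes: K' = b3 00 00 00 00 00 00.
K' ⊕ ipad = 85 36 36 36 36 36 36.  K' ⊕ opad = ef 5c 5c 5c 5c 5c 5c.
Inner input = (K'⊕ipad) ∥ m = 85 36 36 36 36 36 36 ∥ 2e.
Inner hash: sum = 133+54+54+54+54+54+54+46 = 503; mod 256 = 247 → f7.
Outer input = (K'⊕opad) ∥ inner = ef 5c 5c 5c 5c 5c 5c ∥ f7.
Outer hash (tag): sum = 239+92+92+92+92+92+92+247 = 1038; mod 256 = 14 → 0e.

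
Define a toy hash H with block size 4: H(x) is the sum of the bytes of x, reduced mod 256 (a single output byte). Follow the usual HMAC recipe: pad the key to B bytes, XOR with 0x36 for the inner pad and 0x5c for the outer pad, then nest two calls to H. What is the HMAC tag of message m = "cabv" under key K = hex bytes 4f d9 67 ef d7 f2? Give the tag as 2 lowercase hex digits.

de

Key hex bytes 4f d9 67 ef d7 f2 is 6 bytes > B = 4, so hash it first: H(key) = 47, then zero-pad to 4 bytes: K' = 47 00 00 00.
K' ⊕ ipad = 71 36 36 36.  K' ⊕ opad = 1b 5c 5c 5c.
Inner input = (K'⊕ipad) ∥ m = 71 36 36 36 ∥ 63 61 62 76.
Inner hash: sum = 113+54+54+54+99+97+98+118 = 687; mod 256 = 175 → af.
Outer input = (K'⊕opad) ∥ inner = 1b 5c 5c 5c ∥ af.
Outer hash (tag): sum = 27+92+92+92+175 = 478; mod 256 = 222 → de.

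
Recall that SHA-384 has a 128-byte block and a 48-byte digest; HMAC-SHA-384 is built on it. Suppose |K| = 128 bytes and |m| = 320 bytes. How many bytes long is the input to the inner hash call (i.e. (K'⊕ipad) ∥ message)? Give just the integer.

Key is 128 ≤ 128 bytes, zero-padded: |K'| = 128.
Inner input = (K'⊕ipad) ∥ m → 128 + 320 = 448 bytes.

448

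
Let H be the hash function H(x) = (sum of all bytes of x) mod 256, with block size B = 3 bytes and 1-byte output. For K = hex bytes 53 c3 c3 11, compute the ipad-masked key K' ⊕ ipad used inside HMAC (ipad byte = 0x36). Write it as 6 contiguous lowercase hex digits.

dc3636

Key hex bytes 53 c3 c3 11 is 4 bytes > B = 3, so hash it first: H(key) = ea, then zero-pad to 3 bytes: K' = ea 00 00.
XOR each byte with 0x36: ea⊕36=dc, 00⊕36=36, 00⊕36=36.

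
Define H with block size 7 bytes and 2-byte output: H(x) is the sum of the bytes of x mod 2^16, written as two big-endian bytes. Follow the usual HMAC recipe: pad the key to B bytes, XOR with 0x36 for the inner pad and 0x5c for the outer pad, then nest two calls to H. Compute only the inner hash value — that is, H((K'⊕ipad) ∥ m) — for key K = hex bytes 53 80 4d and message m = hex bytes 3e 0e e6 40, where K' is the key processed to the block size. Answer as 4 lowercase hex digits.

03e0

Key hex bytes 53 80 4d is 3 bytes ≤ B = 7; zero-pad to 7 bytes: K' = 53 80 4d 00 00 00 00.
K' ⊕ ipad = 65 b6 7b 36 36 36 36.
Inner input = 65 b6 7b 36 36 36 36 ∥ 3e 0e e6 40.
Inner hash: sum = 101+182+123+54+54+54+54+62+14+230+64 = 992 → 03 e0.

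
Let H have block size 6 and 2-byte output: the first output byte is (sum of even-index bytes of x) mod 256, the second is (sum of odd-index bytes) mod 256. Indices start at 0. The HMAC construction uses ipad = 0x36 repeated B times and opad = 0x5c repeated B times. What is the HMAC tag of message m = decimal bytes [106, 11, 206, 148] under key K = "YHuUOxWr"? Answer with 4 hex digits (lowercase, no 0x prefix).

Key "YHuUOxWr" = 59 48 75 55 4f 78 57 72 is 8 bytes > B = 6, so hash it first: H(key) = 74 87, then zero-pad to 6 bytes: K' = 74 87 00 00 00 00.
K' ⊕ ipad = 42 b1 36 36 36 36.  K' ⊕ opad = 28 db 5c 5c 5c 5c.
Inner input = (K'⊕ipad) ∥ m = 42 b1 36 36 36 36 ∥ 6a 0b ce 94.
Inner hash: even-index sum = 486 mod 256 = 230; odd-index sum = 444 mod 256 = 188 → e6 bc.
Outer input = (K'⊕opad) ∥ inner = 28 db 5c 5c 5c 5c ∥ e6 bc.
Outer hash (tag): even-index sum = 454 mod 256 = 198; odd-index sum = 591 mod 256 = 79 → c6 4f.

c64f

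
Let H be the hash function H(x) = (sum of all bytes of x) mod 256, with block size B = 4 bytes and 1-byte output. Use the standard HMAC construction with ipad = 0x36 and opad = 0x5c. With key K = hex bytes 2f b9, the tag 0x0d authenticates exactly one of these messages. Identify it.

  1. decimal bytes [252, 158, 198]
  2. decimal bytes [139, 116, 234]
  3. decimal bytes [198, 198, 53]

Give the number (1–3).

2

Key hex bytes 2f b9 is 2 bytes ≤ B = 4; zero-pad to 4 bytes: K' = 2f b9 00 00.
K' ⊕ ipad = 19 8f 36 36; K' ⊕ opad = 73 e5 5c 5c.
m1: inner = H(19 8f 36 36 fc 9e c6) = 74; tag = H(73 e5 5c 5c 74) = 84
m2: inner = H(19 8f 36 36 8b 74 ea) = fd; tag = H(73 e5 5c 5c fd) = 0d ← matches
m3: inner = H(19 8f 36 36 c6 c6 35) = d5; tag = H(73 e5 5c 5c d5) = e5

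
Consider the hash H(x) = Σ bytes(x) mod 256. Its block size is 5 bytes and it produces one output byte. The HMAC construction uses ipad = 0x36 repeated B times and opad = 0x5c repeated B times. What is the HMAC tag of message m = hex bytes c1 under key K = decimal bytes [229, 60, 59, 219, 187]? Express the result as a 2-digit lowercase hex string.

13

Key decimal bytes [229, 60, 59, 219, 187] = e5 3c 3b db bb is exactly B = 5 bytes: K' = e5 3c 3b db bb.
K' ⊕ ipad = d3 0a 0d ed 8d.  K' ⊕ opad = b9 60 67 87 e7.
Inner input = (K'⊕ipad) ∥ m = d3 0a 0d ed 8d ∥ c1.
Inner hash: sum = 211+10+13+237+141+193 = 805; mod 256 = 37 → 25.
Outer input = (K'⊕opad) ∥ inner = b9 60 67 87 e7 ∥ 25.
Outer hash (tag): sum = 185+96+103+135+231+37 = 787; mod 256 = 19 → 13.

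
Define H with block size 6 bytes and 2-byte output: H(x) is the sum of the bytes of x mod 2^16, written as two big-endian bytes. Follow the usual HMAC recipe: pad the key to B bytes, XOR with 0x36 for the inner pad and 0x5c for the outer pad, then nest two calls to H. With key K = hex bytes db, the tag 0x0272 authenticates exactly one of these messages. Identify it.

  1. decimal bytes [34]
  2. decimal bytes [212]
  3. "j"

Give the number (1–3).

Key hex bytes db is 1 byte ≤ B = 6; zero-pad to 6 bytes: K' = db 00 00 00 00 00.
K' ⊕ ipad = ed 36 36 36 36 36; K' ⊕ opad = 87 5c 5c 5c 5c 5c.
m1: inner = H(ed 36 36 36 36 36 22) = 02 1d; tag = H(87 5c 5c 5c 5c 5c 02 1d) = 0272 ← matches
m2: inner = H(ed 36 36 36 36 36 d4) = 02 cf; tag = H(87 5c 5c 5c 5c 5c 02 cf) = 0324
m3: inner = H(ed 36 36 36 36 36 6a) = 02 65; tag = H(87 5c 5c 5c 5c 5c 02 65) = 02ba

1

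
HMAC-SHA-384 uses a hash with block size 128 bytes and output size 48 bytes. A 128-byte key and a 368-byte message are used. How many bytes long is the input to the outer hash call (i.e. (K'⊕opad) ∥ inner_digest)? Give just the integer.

Key is 128 ≤ 128 bytes, zero-padded: |K'| = 128.
Outer input = (K'⊕opad) ∥ H(inner) → 128 + 48 = 176 bytes.

176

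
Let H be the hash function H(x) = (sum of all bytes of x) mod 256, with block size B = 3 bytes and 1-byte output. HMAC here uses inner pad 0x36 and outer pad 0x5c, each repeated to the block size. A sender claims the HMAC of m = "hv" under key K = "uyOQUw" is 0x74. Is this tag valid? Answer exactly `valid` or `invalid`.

valid

Key "uyOQUw" = 75 79 4f 51 55 77 is 6 bytes > B = 3, so hash it first: H(key) = 5a, then zero-pad to 3 bytes: K' = 5a 00 00.
K' ⊕ ipad = 6c 36 36; K' ⊕ opad = 06 5c 5c.
Inner hash: sum = 108+54+54+104+118 = 438; mod 256 = 182 → b6.
Outer hash (recomputed tag): sum = 6+92+92+182 = 372; mod 256 = 116 → 74.
Recomputed tag = 74; claimed = 74 → match.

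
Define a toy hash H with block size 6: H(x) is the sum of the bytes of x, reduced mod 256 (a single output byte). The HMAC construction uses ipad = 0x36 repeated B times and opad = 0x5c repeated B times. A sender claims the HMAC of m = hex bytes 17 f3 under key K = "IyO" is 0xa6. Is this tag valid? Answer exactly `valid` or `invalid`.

Key "IyO" = 49 79 4f is 3 bytes ≤ B = 6; zero-pad to 6 bytes: K' = 49 79 4f 00 00 00.
K' ⊕ ipad = 7f 4f 79 36 36 36; K' ⊕ opad = 15 25 13 5c 5c 5c.
Inner hash: sum = 127+79+121+54+54+54+23+243 = 755; mod 256 = 243 → f3.
Outer hash (recomputed tag): sum = 21+37+19+92+92+92+243 = 596; mod 256 = 84 → 54.
Recomputed tag = 54; claimed = a6 → mismatch.

invalid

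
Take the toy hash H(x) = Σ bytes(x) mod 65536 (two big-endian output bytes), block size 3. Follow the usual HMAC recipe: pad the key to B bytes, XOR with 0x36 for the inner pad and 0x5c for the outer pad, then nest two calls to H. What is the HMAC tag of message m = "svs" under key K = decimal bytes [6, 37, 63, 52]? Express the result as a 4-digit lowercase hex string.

01ec

Key decimal bytes [6, 37, 63, 52] = 06 25 3f 34 is 4 bytes > B = 3, so hash it first: H(key) = 00 9e, then zero-pad to 3 bytes: K' = 00 9e 00.
K' ⊕ ipad = 36 a8 36.  K' ⊕ opad = 5c c2 5c.
Inner input = (K'⊕ipad) ∥ m = 36 a8 36 ∥ 73 76 73.
Inner hash: sum = 54+168+54+115+118+115 = 624 → 02 70.
Outer input = (K'⊕opad) ∥ inner = 5c c2 5c ∥ 02 70.
Outer hash (tag): sum = 92+194+92+2+112 = 492 → 01 ec.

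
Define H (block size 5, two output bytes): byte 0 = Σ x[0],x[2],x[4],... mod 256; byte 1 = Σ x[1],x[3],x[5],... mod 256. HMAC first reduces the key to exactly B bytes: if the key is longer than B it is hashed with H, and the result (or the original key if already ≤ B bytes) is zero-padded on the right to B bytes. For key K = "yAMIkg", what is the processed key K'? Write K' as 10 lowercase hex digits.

31f1000000

|K| = 6 > B = 5, so first hash the key.
H(K): even-index sum = 305 mod 256 = 49; odd-index sum = 241 mod 256 = 241 → 31 f1.
Zero-pad H(K) = 31 f1 to 5 bytes: K' = 31 f1 00 00 00.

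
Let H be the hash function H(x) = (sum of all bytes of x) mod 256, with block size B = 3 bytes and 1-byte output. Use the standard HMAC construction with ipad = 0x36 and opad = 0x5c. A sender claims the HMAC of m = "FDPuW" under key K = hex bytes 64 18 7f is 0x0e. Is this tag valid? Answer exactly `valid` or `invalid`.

valid

Key hex bytes 64 18 7f is exactly B = 3 bytes: K' = 64 18 7f.
K' ⊕ ipad = 52 2e 49; K' ⊕ opad = 38 44 23.
Inner hash: sum = 82+46+73+70+68+80+117+87 = 623; mod 256 = 111 → 6f.
Outer hash (recomputed tag): sum = 56+68+35+111 = 270; mod 256 = 14 → 0e.
Recomputed tag = 0e; claimed = 0e → match.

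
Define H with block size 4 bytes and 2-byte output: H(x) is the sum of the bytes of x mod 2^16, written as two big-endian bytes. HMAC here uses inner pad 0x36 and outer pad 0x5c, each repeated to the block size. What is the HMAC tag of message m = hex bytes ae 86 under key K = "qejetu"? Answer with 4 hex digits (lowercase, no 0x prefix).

Key "qejetu" = 71 65 6a 65 74 75 is 6 bytes > B = 4, so hash it first: H(key) = 02 8e, then zero-pad to 4 bytes: K' = 02 8e 00 00.
K' ⊕ ipad = 34 b8 36 36.  K' ⊕ opad = 5e d2 5c 5c.
Inner input = (K'⊕ipad) ∥ m = 34 b8 36 36 ∥ ae 86.
Inner hash: sum = 52+184+54+54+174+134 = 652 → 02 8c.
Outer input = (K'⊕opad) ∥ inner = 5e d2 5c 5c ∥ 02 8c.
Outer hash (tag): sum = 94+210+92+92+2+140 = 630 → 02 76.

0276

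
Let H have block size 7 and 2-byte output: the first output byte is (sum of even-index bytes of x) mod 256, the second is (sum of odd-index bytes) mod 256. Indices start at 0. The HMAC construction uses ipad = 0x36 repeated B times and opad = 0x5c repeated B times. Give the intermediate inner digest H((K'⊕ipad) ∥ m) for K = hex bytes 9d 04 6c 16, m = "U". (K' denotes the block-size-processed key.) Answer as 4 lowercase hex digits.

Key hex bytes 9d 04 6c 16 is 4 bytes ≤ B = 7; zero-pad to 7 bytes: K' = 9d 04 6c 16 00 00 00.
K' ⊕ ipad = ab 32 5a 20 36 36 36.
Inner input = ab 32 5a 20 36 36 36 ∥ 55.
Inner hash: even-index sum = 369 mod 256 = 113; odd-index sum = 221 mod 256 = 221 → 71 dd.

71dd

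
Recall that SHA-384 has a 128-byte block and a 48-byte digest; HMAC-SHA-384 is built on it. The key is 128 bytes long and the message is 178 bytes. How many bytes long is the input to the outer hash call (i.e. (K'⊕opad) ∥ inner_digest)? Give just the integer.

Key is 128 ≤ 128 bytes, zero-padded: |K'| = 128.
Outer input = (K'⊕opad) ∥ H(inner) → 128 + 48 = 176 bytes.

176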